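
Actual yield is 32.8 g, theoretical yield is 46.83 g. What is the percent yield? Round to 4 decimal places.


% yield = 100 * actual / theoretical
% yield = 100 * 32.8 / 46.83
% yield = 70.04057228 %, rounded to 4 dp:

70.0406 %


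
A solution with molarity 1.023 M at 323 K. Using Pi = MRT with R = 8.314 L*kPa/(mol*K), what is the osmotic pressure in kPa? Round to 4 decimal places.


Osmotic pressure (van't Hoff): Pi = M*R*T.
RT = 8.314 * 323 = 2685.422
Pi = 1.023 * 2685.422
Pi = 2747.186706 kPa, rounded to 4 dp:

2747.1867 kPa


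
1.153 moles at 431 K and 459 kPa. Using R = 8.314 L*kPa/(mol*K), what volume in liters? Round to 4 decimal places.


PV = nRT, solve for V = nRT / P.
nRT = 1.153 * 8.314 * 431 = 4131.5841
V = 4131.5841 / 459
V = 9.00127255 L, rounded to 4 dp:

9.0013 L


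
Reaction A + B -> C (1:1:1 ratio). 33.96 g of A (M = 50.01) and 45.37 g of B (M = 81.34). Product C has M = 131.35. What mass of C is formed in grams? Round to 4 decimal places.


Find moles of each reactant; the smaller value is the limiting reagent in a 1:1:1 reaction, so moles_C equals moles of the limiter.
n_A = mass_A / M_A = 33.96 / 50.01 = 0.679064 mol
n_B = mass_B / M_B = 45.37 / 81.34 = 0.557782 mol
Limiting reagent: B (smaller), n_limiting = 0.557782 mol
mass_C = n_limiting * M_C = 0.557782 * 131.35
mass_C = 73.2646657 g, rounded to 4 dp:

73.2647 g


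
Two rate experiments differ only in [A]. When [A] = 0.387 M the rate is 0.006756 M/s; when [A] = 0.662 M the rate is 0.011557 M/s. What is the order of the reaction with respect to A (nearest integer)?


Rate is proportional to [A]^n, so rate2/rate1 = ([A]2/[A]1)^n. Take logs to solve for n.
rate2/rate1 = 0.011557 / 0.006756 = 1.7106
[A]2/[A]1 = 0.662 / 0.387 = 1.7106
n = ln(1.7106) / ln(1.7106) = 1.0
Nearest integer order:

1


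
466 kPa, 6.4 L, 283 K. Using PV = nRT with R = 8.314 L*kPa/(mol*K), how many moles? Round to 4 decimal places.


PV = nRT, solve for n = PV / (RT).
PV = 466 * 6.4 = 2982.4
RT = 8.314 * 283 = 2352.862
n = 2982.4 / 2352.862
n = 1.26756265 mol, rounded to 4 dp:

1.2676 mol


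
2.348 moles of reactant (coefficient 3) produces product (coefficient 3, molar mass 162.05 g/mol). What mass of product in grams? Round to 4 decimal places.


Use the coefficient ratio to convert reactant moles to product moles, then multiply by the product's molar mass.
moles_P = moles_R * (coeff_P / coeff_R) = 2.348 * (3/3) = 2.348
mass_P = moles_P * M_P = 2.348 * 162.05
mass_P = 380.4934 g, rounded to 4 dp:

380.4934 g


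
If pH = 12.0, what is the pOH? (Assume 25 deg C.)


At 25 deg C, pH + pOH = 14.
pOH = 14 - pH = 14 - 12.0
pOH = 2.0:

2.00


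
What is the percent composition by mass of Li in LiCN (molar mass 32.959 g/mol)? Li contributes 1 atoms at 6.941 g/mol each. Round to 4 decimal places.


pct = 100 * (n_elem * M_elem) / M_total
mass_contribution = 1 * 6.941 = 6.941 g/mol
pct = 100 * 6.941 / 32.959
pct = 21.05949816 %, rounded to 4 dp:

21.0595 %


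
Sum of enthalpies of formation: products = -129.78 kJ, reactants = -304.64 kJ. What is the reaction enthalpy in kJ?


dH_rxn = sum(dH_f products) - sum(dH_f reactants)
dH_rxn = -129.78 - (-304.64)
dH_rxn = 174.86 kJ:

174.86 kJ


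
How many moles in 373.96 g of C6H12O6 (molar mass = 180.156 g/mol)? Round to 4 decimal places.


n = mass / M
n = 373.96 / 180.156
n = 2.07575657 mol, rounded to 4 dp:

2.0758 mol


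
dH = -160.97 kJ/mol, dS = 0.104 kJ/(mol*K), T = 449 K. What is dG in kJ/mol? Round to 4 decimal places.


Gibbs: dG = dH - T*dS (consistent units, dS already in kJ/(mol*K)).
T*dS = 449 * 0.104 = 46.696
dG = -160.97 - (46.696)
dG = -207.666 kJ/mol, rounded to 4 dp:

-207.6660 kJ/mol


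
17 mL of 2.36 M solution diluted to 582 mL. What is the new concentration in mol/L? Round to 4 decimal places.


Dilution: M1*V1 = M2*V2, solve for M2.
M2 = M1*V1 / V2
M2 = 2.36 * 17 / 582
M2 = 40.12 / 582
M2 = 0.06893471 mol/L, rounded to 4 dp:

0.0689 mol/L


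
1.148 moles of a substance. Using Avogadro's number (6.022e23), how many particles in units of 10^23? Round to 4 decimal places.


N = n * NA, then divide by 1e23 for the requested units.
N / 1e23 = n * 6.022
N / 1e23 = 1.148 * 6.022
N / 1e23 = 6.913256, rounded to 4 dp:

6.9133


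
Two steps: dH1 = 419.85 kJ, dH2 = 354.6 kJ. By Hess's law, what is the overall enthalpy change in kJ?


Hess's law: enthalpy is a state function, so add the step enthalpies.
dH_total = dH1 + dH2 = 419.85 + (354.6)
dH_total = 774.45 kJ:

774.45 kJ


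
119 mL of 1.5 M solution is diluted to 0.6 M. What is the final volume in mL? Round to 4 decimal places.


Dilution: M1*V1 = M2*V2, solve for V2.
V2 = M1*V1 / M2
V2 = 1.5 * 119 / 0.6
V2 = 178.5 / 0.6
V2 = 297.5 mL, rounded to 4 dp:

297.5000 mL


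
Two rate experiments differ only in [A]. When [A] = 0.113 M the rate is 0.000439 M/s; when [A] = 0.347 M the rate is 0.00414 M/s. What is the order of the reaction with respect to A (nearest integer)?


Rate is proportional to [A]^n, so rate2/rate1 = ([A]2/[A]1)^n. Take logs to solve for n.
rate2/rate1 = 0.00414 / 0.000439 = 9.4305
[A]2/[A]1 = 0.347 / 0.113 = 3.0708
n = ln(9.4305) / ln(3.0708) = 2.0
Nearest integer order:

2


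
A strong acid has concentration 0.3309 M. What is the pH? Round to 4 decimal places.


A strong acid dissociates completely, so [H+] equals the given concentration.
pH = -log10([H+]) = -log10(0.3309)
pH = 0.48030323, rounded to 4 dp:

0.4803


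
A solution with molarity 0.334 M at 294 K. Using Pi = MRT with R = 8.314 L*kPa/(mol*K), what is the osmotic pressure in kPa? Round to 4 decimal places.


Osmotic pressure (van't Hoff): Pi = M*R*T.
RT = 8.314 * 294 = 2444.316
Pi = 0.334 * 2444.316
Pi = 816.401544 kPa, rounded to 4 dp:

816.4015 kPa


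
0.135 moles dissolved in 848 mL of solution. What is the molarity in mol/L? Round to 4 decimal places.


Convert volume to liters: V_L = V_mL / 1000.
V_L = 848 / 1000 = 0.848 L
M = n / V_L = 0.135 / 0.848
M = 0.15919811 mol/L, rounded to 4 dp:

0.1592 mol/L


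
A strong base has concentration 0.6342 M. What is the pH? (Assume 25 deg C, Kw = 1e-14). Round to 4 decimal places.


A strong base dissociates completely, so [OH-] equals the given concentration.
pOH = -log10([OH-]) = -log10(0.6342) = 0.197774
pH = 14 - pOH = 14 - 0.197774
pH = 13.802226, rounded to 4 dp:

13.8022


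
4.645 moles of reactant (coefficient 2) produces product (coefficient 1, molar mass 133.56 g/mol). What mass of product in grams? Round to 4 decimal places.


Use the coefficient ratio to convert reactant moles to product moles, then multiply by the product's molar mass.
moles_P = moles_R * (coeff_P / coeff_R) = 4.645 * (1/2) = 2.3225
mass_P = moles_P * M_P = 2.3225 * 133.56
mass_P = 310.1931 g, rounded to 4 dp:

310.1931 g


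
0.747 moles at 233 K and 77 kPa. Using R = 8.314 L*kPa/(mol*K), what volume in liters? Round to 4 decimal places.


PV = nRT, solve for V = nRT / P.
nRT = 0.747 * 8.314 * 233 = 1447.06
V = 1447.06 / 77
V = 18.79298701 L, rounded to 4 dp:

18.7930 L


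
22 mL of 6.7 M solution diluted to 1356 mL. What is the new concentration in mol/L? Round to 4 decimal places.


Dilution: M1*V1 = M2*V2, solve for M2.
M2 = M1*V1 / V2
M2 = 6.7 * 22 / 1356
M2 = 147.4 / 1356
M2 = 0.10870206 mol/L, rounded to 4 dp:

0.1087 mol/L


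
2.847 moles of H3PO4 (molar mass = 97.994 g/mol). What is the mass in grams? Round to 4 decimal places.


mass = n * M
mass = 2.847 * 97.994
mass = 278.988918 g, rounded to 4 dp:

278.9889 g


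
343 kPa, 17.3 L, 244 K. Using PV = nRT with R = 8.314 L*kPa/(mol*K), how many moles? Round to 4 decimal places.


PV = nRT, solve for n = PV / (RT).
PV = 343 * 17.3 = 5933.9
RT = 8.314 * 244 = 2028.616
n = 5933.9 / 2028.616
n = 2.9250977 mol, rounded to 4 dp:

2.9251 mol


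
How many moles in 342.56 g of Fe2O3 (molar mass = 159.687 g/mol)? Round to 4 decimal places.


n = mass / M
n = 342.56 / 159.687
n = 2.14519654 mol, rounded to 4 dp:

2.1452 mol


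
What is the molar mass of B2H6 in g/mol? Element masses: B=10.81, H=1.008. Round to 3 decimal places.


M = sum(count * atomic_mass) over atoms.
M = 2*10.81 + 6*1.008
M = 21.62 + 6.048
M = 27.668 g/mol, rounded to 3 dp:

27.668 g/mol


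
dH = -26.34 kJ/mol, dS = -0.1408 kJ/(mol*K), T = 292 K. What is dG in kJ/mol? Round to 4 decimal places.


Gibbs: dG = dH - T*dS (consistent units, dS already in kJ/(mol*K)).
T*dS = 292 * -0.1408 = -41.1136
dG = -26.34 - (-41.1136)
dG = 14.7736 kJ/mol, rounded to 4 dp:

14.7736 kJ/mol


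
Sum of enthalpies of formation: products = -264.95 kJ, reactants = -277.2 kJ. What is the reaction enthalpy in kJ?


dH_rxn = sum(dH_f products) - sum(dH_f reactants)
dH_rxn = -264.95 - (-277.2)
dH_rxn = 12.25 kJ:

12.25 kJ


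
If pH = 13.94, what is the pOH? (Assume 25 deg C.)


At 25 deg C, pH + pOH = 14.
pOH = 14 - pH = 14 - 13.94
pOH = 0.06:

0.06


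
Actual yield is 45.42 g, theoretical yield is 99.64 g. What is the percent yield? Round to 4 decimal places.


% yield = 100 * actual / theoretical
% yield = 100 * 45.42 / 99.64
% yield = 45.58410277 %, rounded to 4 dp:

45.5841 %


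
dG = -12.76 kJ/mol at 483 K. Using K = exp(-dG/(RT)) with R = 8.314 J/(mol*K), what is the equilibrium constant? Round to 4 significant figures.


dG is in kJ/mol; multiply by 1000 to match R in J/(mol*K).
RT = 8.314 * 483 = 4015.662 J/mol
exponent = -dG*1000 / (RT) = -(-12.76*1000) / 4015.662 = 3.17755827
K = exp(3.17755827)
K = 23.988109, rounded to 4 significant figures:

23.99


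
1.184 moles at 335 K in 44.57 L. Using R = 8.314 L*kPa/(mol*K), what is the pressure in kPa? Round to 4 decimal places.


PV = nRT, solve for P = nRT / V.
nRT = 1.184 * 8.314 * 335 = 3297.665
P = 3297.665 / 44.57
P = 73.98844514 kPa, rounded to 4 dp:

73.9884 kPa


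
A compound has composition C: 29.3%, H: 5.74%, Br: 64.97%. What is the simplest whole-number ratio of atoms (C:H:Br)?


Assume 100 g of compound, divide each mass% by atomic mass to get moles, then normalize by the smallest to get a raw atom ratio.
Moles per 100 g: C: 29.3/12.011 = 2.4394, H: 5.74/1.008 = 5.6944, Br: 64.97/79.904 = 0.8131
Raw ratio (divide by min = 0.8131): C: 3.0, H: 7.003, Br: 1.0
Multiply by 1 to clear fractions: C: 3.0 ~= 3, H: 7.003 ~= 7, Br: 1.0 ~= 1
Reduce by GCD to get the simplest whole-number ratio:

3:7:1


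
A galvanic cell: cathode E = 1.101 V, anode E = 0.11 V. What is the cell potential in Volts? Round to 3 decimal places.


Standard cell potential: E_cell = E_cathode - E_anode.
E_cell = 1.101 - (0.11)
E_cell = 0.991 V, rounded to 3 dp:

0.991 V


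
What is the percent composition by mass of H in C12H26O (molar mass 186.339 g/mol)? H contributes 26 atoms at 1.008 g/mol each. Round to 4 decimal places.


pct = 100 * (n_elem * M_elem) / M_total
mass_contribution = 26 * 1.008 = 26.208 g/mol
pct = 100 * 26.208 / 186.339
pct = 14.06468855 %, rounded to 4 dp:

14.0647 %


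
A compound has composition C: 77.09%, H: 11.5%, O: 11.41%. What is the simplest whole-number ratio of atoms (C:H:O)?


Assume 100 g of compound, divide each mass% by atomic mass to get moles, then normalize by the smallest to get a raw atom ratio.
Moles per 100 g: C: 77.09/12.011 = 6.4183, H: 11.5/1.008 = 11.4087, O: 11.41/15.999 = 0.7132
Raw ratio (divide by min = 0.7132): C: 9.0, H: 15.997, O: 1.0
Multiply by 1 to clear fractions: C: 9.0 ~= 9, H: 15.997 ~= 16, O: 1.0 ~= 1
Reduce by GCD to get the simplest whole-number ratio:

9:16:1


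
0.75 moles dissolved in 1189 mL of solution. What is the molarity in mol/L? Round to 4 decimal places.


Convert volume to liters: V_L = V_mL / 1000.
V_L = 1189 / 1000 = 1.189 L
M = n / V_L = 0.75 / 1.189
M = 0.63078217 mol/L, rounded to 4 dp:

0.6308 mol/L


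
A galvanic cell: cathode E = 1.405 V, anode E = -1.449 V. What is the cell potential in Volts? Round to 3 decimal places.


Standard cell potential: E_cell = E_cathode - E_anode.
E_cell = 1.405 - (-1.449)
E_cell = 2.854 V, rounded to 3 dp:

2.854 V


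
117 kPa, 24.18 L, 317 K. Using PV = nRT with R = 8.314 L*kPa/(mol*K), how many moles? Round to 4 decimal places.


PV = nRT, solve for n = PV / (RT).
PV = 117 * 24.18 = 2829.06
RT = 8.314 * 317 = 2635.538
n = 2829.06 / 2635.538
n = 1.07342789 mol, rounded to 4 dp:

1.0734 mol


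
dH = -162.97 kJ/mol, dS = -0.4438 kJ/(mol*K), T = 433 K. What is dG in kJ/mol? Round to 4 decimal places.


Gibbs: dG = dH - T*dS (consistent units, dS already in kJ/(mol*K)).
T*dS = 433 * -0.4438 = -192.1654
dG = -162.97 - (-192.1654)
dG = 29.1954 kJ/mol, rounded to 4 dp:

29.1954 kJ/mol


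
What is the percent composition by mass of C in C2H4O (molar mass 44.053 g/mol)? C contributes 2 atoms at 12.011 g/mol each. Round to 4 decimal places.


pct = 100 * (n_elem * M_elem) / M_total
mass_contribution = 2 * 12.011 = 24.022 g/mol
pct = 100 * 24.022 / 44.053
pct = 54.52977096 %, rounded to 4 dp:

54.5298 %


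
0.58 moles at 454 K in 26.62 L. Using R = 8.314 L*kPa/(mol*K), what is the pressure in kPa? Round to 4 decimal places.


PV = nRT, solve for P = nRT / V.
nRT = 0.58 * 8.314 * 454 = 2189.2425
P = 2189.2425 / 26.62
P = 82.24051465 kPa, rounded to 4 dp:

82.2405 kPa


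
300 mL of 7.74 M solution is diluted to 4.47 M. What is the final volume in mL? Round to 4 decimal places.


Dilution: M1*V1 = M2*V2, solve for V2.
V2 = M1*V1 / M2
V2 = 7.74 * 300 / 4.47
V2 = 2322.0 / 4.47
V2 = 519.46308725 mL, rounded to 4 dp:

519.4631 mL


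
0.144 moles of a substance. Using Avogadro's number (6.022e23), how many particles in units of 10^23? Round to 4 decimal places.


N = n * NA, then divide by 1e23 for the requested units.
N / 1e23 = n * 6.022
N / 1e23 = 0.144 * 6.022
N / 1e23 = 0.867168, rounded to 4 dp:

0.8672


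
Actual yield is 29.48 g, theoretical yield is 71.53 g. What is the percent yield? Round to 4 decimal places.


% yield = 100 * actual / theoretical
% yield = 100 * 29.48 / 71.53
% yield = 41.21347686 %, rounded to 4 dp:

41.2135 %


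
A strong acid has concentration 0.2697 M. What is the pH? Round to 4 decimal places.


A strong acid dissociates completely, so [H+] equals the given concentration.
pH = -log10([H+]) = -log10(0.2697)
pH = 0.56911905, rounded to 4 dp:

0.5691


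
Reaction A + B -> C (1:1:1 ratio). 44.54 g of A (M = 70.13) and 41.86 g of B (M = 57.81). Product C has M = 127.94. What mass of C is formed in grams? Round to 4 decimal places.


Find moles of each reactant; the smaller value is the limiting reagent in a 1:1:1 reaction, so moles_C equals moles of the limiter.
n_A = mass_A / M_A = 44.54 / 70.13 = 0.635106 mol
n_B = mass_B / M_B = 41.86 / 57.81 = 0.724096 mol
Limiting reagent: A (smaller), n_limiting = 0.635106 mol
mass_C = n_limiting * M_C = 0.635106 * 127.94
mass_C = 81.25546164 g, rounded to 4 dp:

81.2555 g


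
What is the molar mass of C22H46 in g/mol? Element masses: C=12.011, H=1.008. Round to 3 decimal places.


M = sum(count * atomic_mass) over atoms.
M = 22*12.011 + 46*1.008
M = 264.242 + 46.368
M = 310.61 g/mol, rounded to 3 dp:

310.610 g/mol


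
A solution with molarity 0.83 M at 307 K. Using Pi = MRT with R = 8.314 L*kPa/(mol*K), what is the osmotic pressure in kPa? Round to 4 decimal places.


Osmotic pressure (van't Hoff): Pi = M*R*T.
RT = 8.314 * 307 = 2552.398
Pi = 0.83 * 2552.398
Pi = 2118.49034 kPa, rounded to 4 dp:

2118.4903 kPa


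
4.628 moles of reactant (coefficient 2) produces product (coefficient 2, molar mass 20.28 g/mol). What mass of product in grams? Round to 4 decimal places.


Use the coefficient ratio to convert reactant moles to product moles, then multiply by the product's molar mass.
moles_P = moles_R * (coeff_P / coeff_R) = 4.628 * (2/2) = 4.628
mass_P = moles_P * M_P = 4.628 * 20.28
mass_P = 93.85584 g, rounded to 4 dp:

93.8558 g


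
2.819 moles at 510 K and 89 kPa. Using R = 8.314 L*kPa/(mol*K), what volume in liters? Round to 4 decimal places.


PV = nRT, solve for V = nRT / P.
nRT = 2.819 * 8.314 * 510 = 11952.9547
V = 11952.9547 / 89
V = 134.3028618 L, rounded to 4 dp:

134.3029 L


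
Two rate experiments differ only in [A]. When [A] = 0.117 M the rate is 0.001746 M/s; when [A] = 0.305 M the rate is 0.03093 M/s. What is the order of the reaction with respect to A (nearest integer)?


Rate is proportional to [A]^n, so rate2/rate1 = ([A]2/[A]1)^n. Take logs to solve for n.
rate2/rate1 = 0.03093 / 0.001746 = 17.7148
[A]2/[A]1 = 0.305 / 0.117 = 2.6068
n = ln(17.7148) / ln(2.6068) = 3.0
Nearest integer order:

3


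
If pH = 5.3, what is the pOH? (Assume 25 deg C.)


At 25 deg C, pH + pOH = 14.
pOH = 14 - pH = 14 - 5.3
pOH = 8.7:

8.70


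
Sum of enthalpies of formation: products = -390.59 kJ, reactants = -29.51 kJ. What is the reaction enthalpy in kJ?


dH_rxn = sum(dH_f products) - sum(dH_f reactants)
dH_rxn = -390.59 - (-29.51)
dH_rxn = -361.08 kJ:

-361.08 kJ


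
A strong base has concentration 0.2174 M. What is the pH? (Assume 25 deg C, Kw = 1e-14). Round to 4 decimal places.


A strong base dissociates completely, so [OH-] equals the given concentration.
pOH = -log10([OH-]) = -log10(0.2174) = 0.66274
pH = 14 - pOH = 14 - 0.66274
pH = 13.33726, rounded to 4 dp:

13.3373


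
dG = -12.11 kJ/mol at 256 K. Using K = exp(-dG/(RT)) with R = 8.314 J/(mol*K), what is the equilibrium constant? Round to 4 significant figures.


dG is in kJ/mol; multiply by 1000 to match R in J/(mol*K).
RT = 8.314 * 256 = 2128.384 J/mol
exponent = -dG*1000 / (RT) = -(-12.11*1000) / 2128.384 = 5.68976275
K = exp(5.68976275)
K = 295.82343, rounded to 4 significant figures:

295.8


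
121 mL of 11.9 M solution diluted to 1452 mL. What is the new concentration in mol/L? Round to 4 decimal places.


Dilution: M1*V1 = M2*V2, solve for M2.
M2 = M1*V1 / V2
M2 = 11.9 * 121 / 1452
M2 = 1439.9 / 1452
M2 = 0.99166667 mol/L, rounded to 4 dp:

0.9917 mol/L


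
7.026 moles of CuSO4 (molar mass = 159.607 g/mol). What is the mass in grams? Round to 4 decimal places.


mass = n * M
mass = 7.026 * 159.607
mass = 1121.398782 g, rounded to 4 dp:

1121.3988 g


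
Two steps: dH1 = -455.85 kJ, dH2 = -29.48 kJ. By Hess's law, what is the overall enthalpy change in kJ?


Hess's law: enthalpy is a state function, so add the step enthalpies.
dH_total = dH1 + dH2 = -455.85 + (-29.48)
dH_total = -485.33 kJ:

-485.33 kJ


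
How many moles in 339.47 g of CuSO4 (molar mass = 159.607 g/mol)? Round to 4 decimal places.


n = mass / M
n = 339.47 / 159.607
n = 2.12691173 mol, rounded to 4 dp:

2.1269 mol


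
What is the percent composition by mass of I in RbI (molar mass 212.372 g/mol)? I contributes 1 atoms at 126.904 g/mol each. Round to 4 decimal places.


pct = 100 * (n_elem * M_elem) / M_total
mass_contribution = 1 * 126.904 = 126.904 g/mol
pct = 100 * 126.904 / 212.372
pct = 59.75552333 %, rounded to 4 dp:

59.7555 %


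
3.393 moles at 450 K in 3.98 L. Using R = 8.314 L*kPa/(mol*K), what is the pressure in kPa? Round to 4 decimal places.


PV = nRT, solve for P = nRT / V.
nRT = 3.393 * 8.314 * 450 = 12694.2309
P = 12694.2309 / 3.98
P = 3189.50525126 kPa, rounded to 4 dp:

3189.5053 kPa


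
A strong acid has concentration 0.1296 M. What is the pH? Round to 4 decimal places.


A strong acid dissociates completely, so [H+] equals the given concentration.
pH = -log10([H+]) = -log10(0.1296)
pH = 0.887395, rounded to 4 dp:

0.8874


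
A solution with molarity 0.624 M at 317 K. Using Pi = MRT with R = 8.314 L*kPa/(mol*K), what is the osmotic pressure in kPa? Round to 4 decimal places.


Osmotic pressure (van't Hoff): Pi = M*R*T.
RT = 8.314 * 317 = 2635.538
Pi = 0.624 * 2635.538
Pi = 1644.575712 kPa, rounded to 4 dp:

1644.5757 kPa


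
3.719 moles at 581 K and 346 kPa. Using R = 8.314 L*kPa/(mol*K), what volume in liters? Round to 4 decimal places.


PV = nRT, solve for V = nRT / P.
nRT = 3.719 * 8.314 * 581 = 17964.384
V = 17964.384 / 346
V = 51.92018497 L, rounded to 4 dp:

51.9202 L


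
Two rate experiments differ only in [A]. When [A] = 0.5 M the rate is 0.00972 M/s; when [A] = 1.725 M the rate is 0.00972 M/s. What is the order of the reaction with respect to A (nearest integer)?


Rate is proportional to [A]^n, so rate2/rate1 = ([A]2/[A]1)^n. Take logs to solve for n.
rate2/rate1 = 0.00972 / 0.00972 = 1.0
[A]2/[A]1 = 1.725 / 0.5 = 3.45
n = ln(1.0) / ln(3.45) = 0.0
Nearest integer order:

0


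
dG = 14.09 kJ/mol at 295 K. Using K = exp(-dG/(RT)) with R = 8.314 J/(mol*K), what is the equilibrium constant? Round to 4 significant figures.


dG is in kJ/mol; multiply by 1000 to match R in J/(mol*K).
RT = 8.314 * 295 = 2452.63 J/mol
exponent = -dG*1000 / (RT) = -(14.09*1000) / 2452.63 = -5.74485348
K = exp(-5.74485348)
K = 0.0031992033, rounded to 4 significant figures:

0.003199


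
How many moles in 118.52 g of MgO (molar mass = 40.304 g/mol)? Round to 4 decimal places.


n = mass / M
n = 118.52 / 40.304
n = 2.94065105 mol, rounded to 4 dp:

2.9407 mol


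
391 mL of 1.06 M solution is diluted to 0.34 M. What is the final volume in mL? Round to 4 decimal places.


Dilution: M1*V1 = M2*V2, solve for V2.
V2 = M1*V1 / M2
V2 = 1.06 * 391 / 0.34
V2 = 414.46 / 0.34
V2 = 1219.0 mL, rounded to 4 dp:

1219.0000 mL


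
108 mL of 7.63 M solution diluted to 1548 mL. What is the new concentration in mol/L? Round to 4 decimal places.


Dilution: M1*V1 = M2*V2, solve for M2.
M2 = M1*V1 / V2
M2 = 7.63 * 108 / 1548
M2 = 824.04 / 1548
M2 = 0.53232558 mol/L, rounded to 4 dp:

0.5323 mol/L


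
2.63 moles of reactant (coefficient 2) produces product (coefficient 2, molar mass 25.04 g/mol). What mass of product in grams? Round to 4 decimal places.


Use the coefficient ratio to convert reactant moles to product moles, then multiply by the product's molar mass.
moles_P = moles_R * (coeff_P / coeff_R) = 2.63 * (2/2) = 2.63
mass_P = moles_P * M_P = 2.63 * 25.04
mass_P = 65.8552 g, rounded to 4 dp:

65.8552 g


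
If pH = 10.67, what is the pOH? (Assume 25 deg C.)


At 25 deg C, pH + pOH = 14.
pOH = 14 - pH = 14 - 10.67
pOH = 3.33:

3.33


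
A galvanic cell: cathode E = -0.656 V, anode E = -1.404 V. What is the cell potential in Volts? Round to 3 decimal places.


Standard cell potential: E_cell = E_cathode - E_anode.
E_cell = -0.656 - (-1.404)
E_cell = 0.748 V, rounded to 3 dp:

0.748 V


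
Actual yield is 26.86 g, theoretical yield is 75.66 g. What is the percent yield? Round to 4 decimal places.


% yield = 100 * actual / theoretical
% yield = 100 * 26.86 / 75.66
% yield = 35.50092519 %, rounded to 4 dp:

35.5009 %


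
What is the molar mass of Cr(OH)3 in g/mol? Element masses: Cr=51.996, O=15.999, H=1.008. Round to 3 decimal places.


M = sum(count * atomic_mass) over atoms.
M = 1*51.996 + 3*15.999 + 3*1.008
M = 51.996 + 47.997 + 3.024
M = 103.017 g/mol, rounded to 3 dp:

103.017 g/mol


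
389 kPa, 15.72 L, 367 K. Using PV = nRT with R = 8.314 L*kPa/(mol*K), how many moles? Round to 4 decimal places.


PV = nRT, solve for n = PV / (RT).
PV = 389 * 15.72 = 6115.08
RT = 8.314 * 367 = 3051.238
n = 6115.08 / 3051.238
n = 2.00413078 mol, rounded to 4 dp:

2.0041 mol


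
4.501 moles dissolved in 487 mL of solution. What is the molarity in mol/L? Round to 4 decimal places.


Convert volume to liters: V_L = V_mL / 1000.
V_L = 487 / 1000 = 0.487 L
M = n / V_L = 4.501 / 0.487
M = 9.24229979 mol/L, rounded to 4 dp:

9.2423 mol/L


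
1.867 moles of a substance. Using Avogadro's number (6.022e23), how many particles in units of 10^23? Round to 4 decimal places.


N = n * NA, then divide by 1e23 for the requested units.
N / 1e23 = n * 6.022
N / 1e23 = 1.867 * 6.022
N / 1e23 = 11.243074, rounded to 4 dp:

11.2431


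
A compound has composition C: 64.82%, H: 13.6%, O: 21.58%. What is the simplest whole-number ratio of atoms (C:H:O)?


Assume 100 g of compound, divide each mass% by atomic mass to get moles, then normalize by the smallest to get a raw atom ratio.
Moles per 100 g: C: 64.82/12.011 = 5.3967, H: 13.6/1.008 = 13.4921, O: 21.58/15.999 = 1.3488
Raw ratio (divide by min = 1.3488): C: 4.001, H: 10.003, O: 1.0
Multiply by 1 to clear fractions: C: 4.001 ~= 4, H: 10.003 ~= 10, O: 1.0 ~= 1
Reduce by GCD to get the simplest whole-number ratio:

4:10:1


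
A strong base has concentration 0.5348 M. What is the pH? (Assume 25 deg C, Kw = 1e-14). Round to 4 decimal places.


A strong base dissociates completely, so [OH-] equals the given concentration.
pOH = -log10([OH-]) = -log10(0.5348) = 0.271809
pH = 14 - pOH = 14 - 0.271809
pH = 13.728191, rounded to 4 dp:

13.7282


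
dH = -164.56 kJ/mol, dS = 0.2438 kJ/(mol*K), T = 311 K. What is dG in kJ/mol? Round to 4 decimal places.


Gibbs: dG = dH - T*dS (consistent units, dS already in kJ/(mol*K)).
T*dS = 311 * 0.2438 = 75.8218
dG = -164.56 - (75.8218)
dG = -240.3818 kJ/mol, rounded to 4 dp:

-240.3818 kJ/mol


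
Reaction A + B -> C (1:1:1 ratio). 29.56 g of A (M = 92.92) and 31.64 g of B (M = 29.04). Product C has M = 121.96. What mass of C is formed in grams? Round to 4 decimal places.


Find moles of each reactant; the smaller value is the limiting reagent in a 1:1:1 reaction, so moles_C equals moles of the limiter.
n_A = mass_A / M_A = 29.56 / 92.92 = 0.318123 mol
n_B = mass_B / M_B = 31.64 / 29.04 = 1.089532 mol
Limiting reagent: A (smaller), n_limiting = 0.318123 mol
mass_C = n_limiting * M_C = 0.318123 * 121.96
mass_C = 38.79828108 g, rounded to 4 dp:

38.7983 g


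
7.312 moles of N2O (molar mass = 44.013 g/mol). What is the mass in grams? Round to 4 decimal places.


mass = n * M
mass = 7.312 * 44.013
mass = 321.823056 g, rounded to 4 dp:

321.8231 g


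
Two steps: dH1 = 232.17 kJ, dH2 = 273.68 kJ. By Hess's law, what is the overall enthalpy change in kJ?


Hess's law: enthalpy is a state function, so add the step enthalpies.
dH_total = dH1 + dH2 = 232.17 + (273.68)
dH_total = 505.85 kJ:

505.85 kJ


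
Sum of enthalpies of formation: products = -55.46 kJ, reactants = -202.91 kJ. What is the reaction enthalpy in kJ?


dH_rxn = sum(dH_f products) - sum(dH_f reactants)
dH_rxn = -55.46 - (-202.91)
dH_rxn = 147.45 kJ:

147.45 kJ


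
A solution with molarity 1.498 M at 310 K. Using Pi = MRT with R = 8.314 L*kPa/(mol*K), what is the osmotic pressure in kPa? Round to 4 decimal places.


Osmotic pressure (van't Hoff): Pi = M*R*T.
RT = 8.314 * 310 = 2577.34
Pi = 1.498 * 2577.34
Pi = 3860.85532 kPa, rounded to 4 dp:

3860.8553 kPa


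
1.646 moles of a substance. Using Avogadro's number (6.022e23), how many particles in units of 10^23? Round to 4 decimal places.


N = n * NA, then divide by 1e23 for the requested units.
N / 1e23 = n * 6.022
N / 1e23 = 1.646 * 6.022
N / 1e23 = 9.912212, rounded to 4 dp:

9.9122


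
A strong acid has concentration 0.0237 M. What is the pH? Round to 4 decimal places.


A strong acid dissociates completely, so [H+] equals the given concentration.
pH = -log10([H+]) = -log10(0.0237)
pH = 1.62525165, rounded to 4 dp:

1.6253


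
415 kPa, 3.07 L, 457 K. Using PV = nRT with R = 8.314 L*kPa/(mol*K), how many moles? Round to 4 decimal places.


PV = nRT, solve for n = PV / (RT).
PV = 415 * 3.07 = 1274.05
RT = 8.314 * 457 = 3799.498
n = 1274.05 / 3799.498
n = 0.33532061 mol, rounded to 4 dp:

0.3353 mol


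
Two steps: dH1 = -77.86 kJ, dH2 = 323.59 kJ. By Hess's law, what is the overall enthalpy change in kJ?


Hess's law: enthalpy is a state function, so add the step enthalpies.
dH_total = dH1 + dH2 = -77.86 + (323.59)
dH_total = 245.73 kJ:

245.73 kJ


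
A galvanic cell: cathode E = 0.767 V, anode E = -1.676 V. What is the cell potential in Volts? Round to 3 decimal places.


Standard cell potential: E_cell = E_cathode - E_anode.
E_cell = 0.767 - (-1.676)
E_cell = 2.443 V, rounded to 3 dp:

2.443 V


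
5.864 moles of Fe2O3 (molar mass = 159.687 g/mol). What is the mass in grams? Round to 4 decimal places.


mass = n * M
mass = 5.864 * 159.687
mass = 936.404568 g, rounded to 4 dp:

936.4046 g


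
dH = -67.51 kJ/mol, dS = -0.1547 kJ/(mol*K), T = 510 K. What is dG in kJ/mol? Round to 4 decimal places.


Gibbs: dG = dH - T*dS (consistent units, dS already in kJ/(mol*K)).
T*dS = 510 * -0.1547 = -78.897
dG = -67.51 - (-78.897)
dG = 11.387 kJ/mol, rounded to 4 dp:

11.3870 kJ/mol


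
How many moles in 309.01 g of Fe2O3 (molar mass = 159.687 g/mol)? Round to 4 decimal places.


n = mass / M
n = 309.01 / 159.687
n = 1.93509804 mol, rounded to 4 dp:

1.9351 mol


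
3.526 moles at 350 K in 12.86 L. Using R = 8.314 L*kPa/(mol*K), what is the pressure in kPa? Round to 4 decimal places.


PV = nRT, solve for P = nRT / V.
nRT = 3.526 * 8.314 * 350 = 10260.3074
P = 10260.3074 / 12.86
P = 797.84660964 kPa, rounded to 4 dp:

797.8466 kPa


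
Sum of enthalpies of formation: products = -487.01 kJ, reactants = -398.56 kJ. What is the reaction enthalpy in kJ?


dH_rxn = sum(dH_f products) - sum(dH_f reactants)
dH_rxn = -487.01 - (-398.56)
dH_rxn = -88.45 kJ:

-88.45 kJ


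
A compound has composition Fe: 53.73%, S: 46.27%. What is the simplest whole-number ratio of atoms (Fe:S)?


Assume 100 g of compound, divide each mass% by atomic mass to get moles, then normalize by the smallest to get a raw atom ratio.
Moles per 100 g: Fe: 53.73/55.845 = 0.9621, S: 46.27/32.065 = 1.443
Raw ratio (divide by min = 0.9621): Fe: 1.0, S: 1.5
Multiply by 2 to clear fractions: Fe: 2.0 ~= 2, S: 3.0 ~= 3
Reduce by GCD to get the simplest whole-number ratio:

2:3


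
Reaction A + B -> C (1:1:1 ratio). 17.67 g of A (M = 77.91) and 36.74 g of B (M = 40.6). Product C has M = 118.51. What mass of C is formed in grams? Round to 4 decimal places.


Find moles of each reactant; the smaller value is the limiting reagent in a 1:1:1 reaction, so moles_C equals moles of the limiter.
n_A = mass_A / M_A = 17.67 / 77.91 = 0.2268 mol
n_B = mass_B / M_B = 36.74 / 40.6 = 0.904926 mol
Limiting reagent: A (smaller), n_limiting = 0.2268 mol
mass_C = n_limiting * M_C = 0.2268 * 118.51
mass_C = 26.878068 g, rounded to 4 dp:

26.8781 g


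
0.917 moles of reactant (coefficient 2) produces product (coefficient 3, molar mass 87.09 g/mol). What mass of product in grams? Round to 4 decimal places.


Use the coefficient ratio to convert reactant moles to product moles, then multiply by the product's molar mass.
moles_P = moles_R * (coeff_P / coeff_R) = 0.917 * (3/2) = 1.3755
mass_P = moles_P * M_P = 1.3755 * 87.09
mass_P = 119.792295 g, rounded to 4 dp:

119.7923 g


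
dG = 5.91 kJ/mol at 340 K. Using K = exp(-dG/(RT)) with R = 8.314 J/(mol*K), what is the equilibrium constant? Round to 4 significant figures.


dG is in kJ/mol; multiply by 1000 to match R in J/(mol*K).
RT = 8.314 * 340 = 2826.76 J/mol
exponent = -dG*1000 / (RT) = -(5.91*1000) / 2826.76 = -2.09073285
K = exp(-2.09073285)
K = 0.12359652, rounded to 4 significant figures:

0.1236


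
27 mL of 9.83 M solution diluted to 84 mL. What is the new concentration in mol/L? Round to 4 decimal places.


Dilution: M1*V1 = M2*V2, solve for M2.
M2 = M1*V1 / V2
M2 = 9.83 * 27 / 84
M2 = 265.41 / 84
M2 = 3.15964286 mol/L, rounded to 4 dp:

3.1596 mol/L


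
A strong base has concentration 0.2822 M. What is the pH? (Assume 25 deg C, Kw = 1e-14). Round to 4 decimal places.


A strong base dissociates completely, so [OH-] equals the given concentration.
pOH = -log10([OH-]) = -log10(0.2822) = 0.549443
pH = 14 - pOH = 14 - 0.549443
pH = 13.450557, rounded to 4 dp:

13.4506


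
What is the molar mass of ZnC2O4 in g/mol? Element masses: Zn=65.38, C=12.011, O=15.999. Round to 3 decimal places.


M = sum(count * atomic_mass) over atoms.
M = 1*65.38 + 2*12.011 + 4*15.999
M = 65.38 + 24.022 + 63.996
M = 153.398 g/mol, rounded to 3 dp:

153.398 g/mol


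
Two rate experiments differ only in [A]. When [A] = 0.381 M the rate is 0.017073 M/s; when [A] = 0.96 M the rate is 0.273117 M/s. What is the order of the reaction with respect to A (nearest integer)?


Rate is proportional to [A]^n, so rate2/rate1 = ([A]2/[A]1)^n. Take logs to solve for n.
rate2/rate1 = 0.273117 / 0.017073 = 15.997
[A]2/[A]1 = 0.96 / 0.381 = 2.5197
n = ln(15.997) / ln(2.5197) = 3.0
Nearest integer order:

3


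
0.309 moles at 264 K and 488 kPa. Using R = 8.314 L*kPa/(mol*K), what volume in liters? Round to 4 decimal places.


PV = nRT, solve for V = nRT / P.
nRT = 0.309 * 8.314 * 264 = 678.2229
V = 678.2229 / 488
V = 1.38980102 L, rounded to 4 dp:

1.3898 L


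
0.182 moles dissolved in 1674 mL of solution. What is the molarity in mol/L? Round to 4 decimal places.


Convert volume to liters: V_L = V_mL / 1000.
V_L = 1674 / 1000 = 1.674 L
M = n / V_L = 0.182 / 1.674
M = 0.10872162 mol/L, rounded to 4 dp:

0.1087 mol/L


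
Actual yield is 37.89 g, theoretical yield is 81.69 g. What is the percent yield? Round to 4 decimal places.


% yield = 100 * actual / theoretical
% yield = 100 * 37.89 / 81.69
% yield = 46.38266618 %, rounded to 4 dp:

46.3827 %


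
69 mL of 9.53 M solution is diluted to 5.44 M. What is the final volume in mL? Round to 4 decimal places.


Dilution: M1*V1 = M2*V2, solve for V2.
V2 = M1*V1 / M2
V2 = 9.53 * 69 / 5.44
V2 = 657.57 / 5.44
V2 = 120.87683824 mL, rounded to 4 dp:

120.8768 mL


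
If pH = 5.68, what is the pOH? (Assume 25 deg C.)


At 25 deg C, pH + pOH = 14.
pOH = 14 - pH = 14 - 5.68
pOH = 8.32:

8.32


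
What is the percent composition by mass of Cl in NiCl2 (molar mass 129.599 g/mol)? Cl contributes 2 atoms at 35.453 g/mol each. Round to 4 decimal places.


pct = 100 * (n_elem * M_elem) / M_total
mass_contribution = 2 * 35.453 = 70.906 g/mol
pct = 100 * 70.906 / 129.599
pct = 54.71184191 %, rounded to 4 dp:

54.7118 %


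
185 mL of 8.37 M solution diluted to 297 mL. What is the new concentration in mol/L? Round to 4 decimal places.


Dilution: M1*V1 = M2*V2, solve for M2.
M2 = M1*V1 / V2
M2 = 8.37 * 185 / 297
M2 = 1548.45 / 297
M2 = 5.21363636 mol/L, rounded to 4 dp:

5.2136 mol/L


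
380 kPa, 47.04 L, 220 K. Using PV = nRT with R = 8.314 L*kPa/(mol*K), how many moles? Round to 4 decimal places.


PV = nRT, solve for n = PV / (RT).
PV = 380 * 47.04 = 17875.2
RT = 8.314 * 220 = 1829.08
n = 17875.2 / 1829.08
n = 9.77278195 mol, rounded to 4 dp:

9.7728 mol


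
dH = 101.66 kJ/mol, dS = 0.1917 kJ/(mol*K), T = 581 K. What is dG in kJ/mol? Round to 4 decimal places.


Gibbs: dG = dH - T*dS (consistent units, dS already in kJ/(mol*K)).
T*dS = 581 * 0.1917 = 111.3777
dG = 101.66 - (111.3777)
dG = -9.7177 kJ/mol, rounded to 4 dp:

-9.7177 kJ/mol


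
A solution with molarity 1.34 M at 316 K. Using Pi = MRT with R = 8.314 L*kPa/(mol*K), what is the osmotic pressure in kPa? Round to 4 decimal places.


Osmotic pressure (van't Hoff): Pi = M*R*T.
RT = 8.314 * 316 = 2627.224
Pi = 1.34 * 2627.224
Pi = 3520.48016 kPa, rounded to 4 dp:

3520.4802 kPa


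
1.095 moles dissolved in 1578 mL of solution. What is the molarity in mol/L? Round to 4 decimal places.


Convert volume to liters: V_L = V_mL / 1000.
V_L = 1578 / 1000 = 1.578 L
M = n / V_L = 1.095 / 1.578
M = 0.69391635 mol/L, rounded to 4 dp:

0.6939 mol/L


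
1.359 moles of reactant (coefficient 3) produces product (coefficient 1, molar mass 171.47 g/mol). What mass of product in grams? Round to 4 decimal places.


Use the coefficient ratio to convert reactant moles to product moles, then multiply by the product's molar mass.
moles_P = moles_R * (coeff_P / coeff_R) = 1.359 * (1/3) = 0.453
mass_P = moles_P * M_P = 0.453 * 171.47
mass_P = 77.67591 g, rounded to 4 dp:

77.6759 g


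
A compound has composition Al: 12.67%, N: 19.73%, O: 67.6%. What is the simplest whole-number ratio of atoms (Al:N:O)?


Assume 100 g of compound, divide each mass% by atomic mass to get moles, then normalize by the smallest to get a raw atom ratio.
Moles per 100 g: Al: 12.67/26.982 = 0.4696, N: 19.73/14.007 = 1.4086, O: 67.6/15.999 = 4.2253
Raw ratio (divide by min = 0.4696): Al: 1.0, N: 3.0, O: 8.998
Multiply by 1 to clear fractions: Al: 1.0 ~= 1, N: 3.0 ~= 3, O: 8.998 ~= 9
Reduce by GCD to get the simplest whole-number ratio:

1:3:9


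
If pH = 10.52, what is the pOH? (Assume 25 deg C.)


At 25 deg C, pH + pOH = 14.
pOH = 14 - pH = 14 - 10.52
pOH = 3.48:

3.48


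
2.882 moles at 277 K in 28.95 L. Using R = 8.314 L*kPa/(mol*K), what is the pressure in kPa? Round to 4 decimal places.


PV = nRT, solve for P = nRT / V.
nRT = 2.882 * 8.314 * 277 = 6637.1826
P = 6637.1826 / 28.95
P = 229.26364767 kPa, rounded to 4 dp:

229.2636 kPa


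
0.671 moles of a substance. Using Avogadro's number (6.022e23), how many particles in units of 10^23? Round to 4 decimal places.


N = n * NA, then divide by 1e23 for the requested units.
N / 1e23 = n * 6.022
N / 1e23 = 0.671 * 6.022
N / 1e23 = 4.040762, rounded to 4 dp:

4.0408


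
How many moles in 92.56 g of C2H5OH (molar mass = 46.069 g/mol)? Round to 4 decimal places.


n = mass / M
n = 92.56 / 46.069
n = 2.00916017 mol, rounded to 4 dp:

2.0092 mol


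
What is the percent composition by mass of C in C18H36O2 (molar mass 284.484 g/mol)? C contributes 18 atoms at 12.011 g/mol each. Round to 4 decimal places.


pct = 100 * (n_elem * M_elem) / M_total
mass_contribution = 18 * 12.011 = 216.198 g/mol
pct = 100 * 216.198 / 284.484
pct = 75.99654111 %, rounded to 4 dp:

75.9965 %


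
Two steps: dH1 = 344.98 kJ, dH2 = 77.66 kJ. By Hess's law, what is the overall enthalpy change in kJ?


Hess's law: enthalpy is a state function, so add the step enthalpies.
dH_total = dH1 + dH2 = 344.98 + (77.66)
dH_total = 422.64 kJ:

422.64 kJ


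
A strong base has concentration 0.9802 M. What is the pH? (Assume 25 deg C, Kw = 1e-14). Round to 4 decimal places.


A strong base dissociates completely, so [OH-] equals the given concentration.
pOH = -log10([OH-]) = -log10(0.9802) = 0.008685
pH = 14 - pOH = 14 - 0.008685
pH = 13.991315, rounded to 4 dp:

13.9913


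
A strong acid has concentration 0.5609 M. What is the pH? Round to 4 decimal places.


A strong acid dissociates completely, so [H+] equals the given concentration.
pH = -log10([H+]) = -log10(0.5609)
pH = 0.25111456, rounded to 4 dp:

0.2511


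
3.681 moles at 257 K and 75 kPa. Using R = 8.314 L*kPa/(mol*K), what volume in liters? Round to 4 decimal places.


PV = nRT, solve for V = nRT / P.
nRT = 3.681 * 8.314 * 257 = 7865.1853
V = 7865.1853 / 75
V = 104.86913733 L, rounded to 4 dp:

104.8691 L


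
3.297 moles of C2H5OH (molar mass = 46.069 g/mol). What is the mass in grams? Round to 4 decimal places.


mass = n * M
mass = 3.297 * 46.069
mass = 151.889493 g, rounded to 4 dp:

151.8895 g


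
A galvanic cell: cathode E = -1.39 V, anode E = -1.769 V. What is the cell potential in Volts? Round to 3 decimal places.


Standard cell potential: E_cell = E_cathode - E_anode.
E_cell = -1.39 - (-1.769)
E_cell = 0.379 V, rounded to 3 dp:

0.379 V


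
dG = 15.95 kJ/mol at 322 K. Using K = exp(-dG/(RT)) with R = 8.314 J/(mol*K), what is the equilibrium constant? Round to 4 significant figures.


dG is in kJ/mol; multiply by 1000 to match R in J/(mol*K).
RT = 8.314 * 322 = 2677.108 J/mol
exponent = -dG*1000 / (RT) = -(15.95*1000) / 2677.108 = -5.95792176
K = exp(-5.95792176)
K = 0.0025852792, rounded to 4 significant figures:

0.002585


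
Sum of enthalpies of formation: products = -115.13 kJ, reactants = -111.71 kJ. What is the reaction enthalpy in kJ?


dH_rxn = sum(dH_f products) - sum(dH_f reactants)
dH_rxn = -115.13 - (-111.71)
dH_rxn = -3.42 kJ:

-3.42 kJ


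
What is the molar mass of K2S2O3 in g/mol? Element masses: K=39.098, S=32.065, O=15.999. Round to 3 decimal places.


M = sum(count * atomic_mass) over atoms.
M = 2*39.098 + 2*32.065 + 3*15.999
M = 78.196 + 64.13 + 47.997
M = 190.323 g/mol, rounded to 3 dp:

190.323 g/mol
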